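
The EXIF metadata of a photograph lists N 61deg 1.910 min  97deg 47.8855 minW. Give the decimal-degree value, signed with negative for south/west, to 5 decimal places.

61.03183, -97.79809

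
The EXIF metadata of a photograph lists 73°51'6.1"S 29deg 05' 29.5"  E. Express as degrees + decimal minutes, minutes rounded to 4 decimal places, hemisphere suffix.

φ: 51 + 6.1/60 = 51.101667′
Longitude: seconds/60 = 0.49167; minutes = 5 + 0.49167 = 5.491667

73° 51.1017′ S, 29° 5.4917′ E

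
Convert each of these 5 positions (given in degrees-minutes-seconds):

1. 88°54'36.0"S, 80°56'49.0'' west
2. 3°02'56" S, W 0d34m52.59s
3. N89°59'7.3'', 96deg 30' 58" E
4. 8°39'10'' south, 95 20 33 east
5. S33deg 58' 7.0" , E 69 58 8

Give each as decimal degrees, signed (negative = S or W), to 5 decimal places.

Point 1:
  Lat: 54′ + 36″ = 54.60000′; 88 + 54.60000/60 = 88.910000
  S → negative
  Longitude: 80° + 56/60 + 49/3600 = 80 + 0.933333 + 0.013611 = 80.946944
  W → negative
Point 2:
  Lat: 3 + 2/60 + 56/3600 = 3.048889
  S → negative
  λ: 34′ + 52.59″ = 34.87650′; 0 + 34.87650/60 = 0.581275
  W ⇒ negate
Point 3:
  Latitude: 59′ + 7.3″ = 59.12167′; 89 + 59.12167/60 = 89.985361
  N → positive
  λ: 30′ + 58″ = 30.96667′; 96 + 30.96667/60 = 96.516111
  E ⇒ keep positive
Point 4:
  φ: 39′ + 10″ = 39.16667′; 8 + 39.16667/60 = 8.652778
  S ⇒ negate
  λ: 20′ + 33″ = 20.55000′; 95 + 20.55000/60 = 95.342500
  E → positive
Point 5:
  Latitude: 58′ + 7″ = 58.11667′; 33 + 58.11667/60 = 33.968611
  S → negative
  λ: 69 + 58/60 + 8/3600 = 69.968889
  E ⇒ keep positive

1. -88.91000, -80.94694
2. -3.04889, -0.58128
3. 89.98536, 96.51611
4. -8.65278, 95.34250
5. -33.96861, 69.96889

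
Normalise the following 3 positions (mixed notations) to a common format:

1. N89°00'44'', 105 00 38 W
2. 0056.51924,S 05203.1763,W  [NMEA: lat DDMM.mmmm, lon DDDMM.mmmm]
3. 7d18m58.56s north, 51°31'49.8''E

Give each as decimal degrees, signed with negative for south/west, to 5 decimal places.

1. 89.01222, -105.01056
2. -0.94199, -52.05294
3. 7.31627, 51.53050

Point 1:
  Lat: 89° + 0/60 + 44/3600 = 89 + 0.000000 + 0.012222 = 89.012222
  N ⇒ keep positive
  Longitude: 105 + 0/60 + 38/3600 = 105.010556
  W ⇒ negate
Point 2:
  Lat: split at 2 digits → 00° and 56.51924′; 0 + 56.51924/60 = 0.941987
  S ⇒ negate
  λ: degrees = first 3 digits = 52, minutes = 3.1763; 52 + 3.1763/60 = 52.052938
  W → negative
Point 3:
  φ: 7 + 18/60 + 58.56/3600 = 7.316267
  N ⇒ keep positive
  λ: 51 + 31/60 + 49.8/3600 = 51.530500
  E ⇒ keep positive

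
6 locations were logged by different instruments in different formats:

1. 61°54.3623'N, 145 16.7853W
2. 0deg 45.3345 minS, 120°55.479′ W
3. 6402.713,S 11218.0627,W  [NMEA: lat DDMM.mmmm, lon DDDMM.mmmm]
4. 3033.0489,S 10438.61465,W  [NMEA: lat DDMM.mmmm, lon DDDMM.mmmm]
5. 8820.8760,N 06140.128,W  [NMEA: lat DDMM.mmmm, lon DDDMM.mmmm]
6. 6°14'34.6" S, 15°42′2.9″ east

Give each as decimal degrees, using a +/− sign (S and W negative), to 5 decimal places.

Point 1:
  Lat: 61 + 54.3623/60 = 61.906038
  N → positive
  Longitude: 145 + 16.7853/60 = 145.279755
  W → negative
Point 2:
  φ: 0 + 45.3345/60 = 0.755575
  S ⇒ negate
  Lon: 120 + 55.479/60 = 120.924650
  W → negative
Point 3:
  Latitude: split at 2 digits → 64° and 2.713′; 64 + 2.713/60 = 64.045217
  S ⇒ negate
  λ: split at 3 digits → 112° and 18.0627′; 112 + 18.0627/60 = 112.301045
  W → negative
Point 4:
  Latitude: split at 2 digits → 30° and 33.0489′; 30 + 33.0489/60 = 30.550815
  S → negative
  λ: degrees = first 3 digits = 104, minutes = 38.61465; 104 + 38.61465/60 = 104.643578
  W ⇒ negate
Point 5:
  φ: degrees = first 2 digits = 88, minutes = 20.876; 88 + 20.876/60 = 88.347933
  N → positive
  Longitude: split at 3 digits → 061° and 40.128′; 61 + 40.128/60 = 61.668800
  hemisphere W, so the sign is −
Point 6:
  Latitude: 6 + 14/60 + 34.6/3600 = 6.242944
  S ⇒ negate
  λ: 15 + 42/60 + 2.9/3600 = 15.700806
  E ⇒ keep positive

1. 61.90604, -145.27976
2. -0.75558, -120.92465
3. -64.04522, -112.30105
4. -30.55082, -104.64358
5. 88.34793, -61.66880
6. -6.24294, 15.70081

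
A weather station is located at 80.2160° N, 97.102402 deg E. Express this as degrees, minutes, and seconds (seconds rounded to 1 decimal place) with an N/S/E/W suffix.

80°12′57.6″ N, 97°06′8.6″ E

Lat: 0.216000° → 12.96000′; 0.96000 × 60 = 57.600″
Longitude: whole degrees 97; 6.14412′ → 6′ and 8.647″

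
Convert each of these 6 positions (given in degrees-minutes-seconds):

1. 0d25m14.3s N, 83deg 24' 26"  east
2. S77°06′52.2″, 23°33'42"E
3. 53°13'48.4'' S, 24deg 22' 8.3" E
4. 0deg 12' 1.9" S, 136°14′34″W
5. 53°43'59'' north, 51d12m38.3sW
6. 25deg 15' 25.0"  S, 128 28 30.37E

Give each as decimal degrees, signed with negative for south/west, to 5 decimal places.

Point 1:
  Lat: 0° + 25/60 + 14.3/3600 = 0 + 0.416667 + 0.003972 = 0.420639
  N → positive
  λ: 24′ + 26″ = 24.43333′; 83 + 24.43333/60 = 83.407222
  E → positive
Point 2:
  φ: 6′ + 52.2″ = 6.87000′; 77 + 6.87000/60 = 77.114500
  S ⇒ negate
  Lon: 23° + 33/60 + 42/3600 = 23 + 0.550000 + 0.011667 = 23.561667
  E → positive
Point 3:
  Lat: 53° + 13/60 + 48.4/3600 = 53 + 0.216667 + 0.013444 = 53.230111
  S → negative
  Longitude: 24 + 22/60 + 8.3/3600 = 24.368972
  E ⇒ keep positive
Point 4:
  φ: 0 + 12/60 + 1.9/3600 = 0.200528
  S → negative
  λ: 136 + 14/60 + 34/3600 = 136.242778
  hemisphere W, so the sign is −
Point 5:
  Latitude: 53° + 43/60 + 59/3600 = 53 + 0.716667 + 0.016389 = 53.733056
  N → positive
  Lon: 12′ + 38.3″ = 12.63833′; 51 + 12.63833/60 = 51.210639
  W → negative
Point 6:
  Latitude: 25 + 15/60 + 25/3600 = 25.256944
  S → negative
  Lon: 128 + 28/60 + 30.37/3600 = 128.475103
  E ⇒ keep positive

1. 0.42064, 83.40722
2. -77.11450, 23.56167
3. -53.23011, 24.36897
4. -0.20053, -136.24278
5. 53.73306, -51.21064
6. -25.25694, 128.47510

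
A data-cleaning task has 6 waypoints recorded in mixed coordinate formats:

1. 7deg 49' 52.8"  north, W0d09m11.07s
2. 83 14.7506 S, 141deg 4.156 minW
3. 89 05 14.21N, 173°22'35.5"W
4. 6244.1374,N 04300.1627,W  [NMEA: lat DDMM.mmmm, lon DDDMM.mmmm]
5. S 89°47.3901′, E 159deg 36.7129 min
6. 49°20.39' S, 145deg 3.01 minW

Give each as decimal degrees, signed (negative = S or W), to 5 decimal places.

Point 1:
  φ: 7° + 49/60 + 52.8/3600 = 7 + 0.816667 + 0.014667 = 7.831333
  N ⇒ keep positive
  Longitude: 0 + 9/60 + 11.07/3600 = 0.153075
  W → negative
Point 2:
  Lat: 14.7506′ = 0.245843°; total 83.245843
  hemisphere S, so the sign is −
  Lon: 4.156′ = 0.069267°; total 141.069267
  W ⇒ negate
Point 3:
  φ: 89° + 5/60 + 14.21/3600 = 89 + 0.083333 + 0.003947 = 89.087281
  N → positive
  λ: 173 + 22/60 + 35.5/3600 = 173.376528
  W ⇒ negate
Point 4:
  φ: split at 2 digits → 62° and 44.1374′; 62 + 44.1374/60 = 62.735623
  N → positive
  Lon: degrees = first 3 digits = 43, minutes = 0.1627; 43 + 0.1627/60 = 43.002712
  W ⇒ negate
Point 5:
  Latitude: 89 + 47.3901/60 = 89.789835
  S ⇒ negate
  Longitude: 36.7129′ = 0.611882°; total 159.611882
  E → positive
Point 6:
  Latitude: 49 + 20.39/60 = 49.339833
  hemisphere S, so the sign is −
  λ: 3.01′ = 0.050167°; total 145.050167
  W ⇒ negate

1. 7.83133, -0.15308
2. -83.24584, -141.06927
3. 89.08728, -173.37653
4. 62.73562, -43.00271
5. -89.78984, 159.61188
6. -49.33983, -145.05017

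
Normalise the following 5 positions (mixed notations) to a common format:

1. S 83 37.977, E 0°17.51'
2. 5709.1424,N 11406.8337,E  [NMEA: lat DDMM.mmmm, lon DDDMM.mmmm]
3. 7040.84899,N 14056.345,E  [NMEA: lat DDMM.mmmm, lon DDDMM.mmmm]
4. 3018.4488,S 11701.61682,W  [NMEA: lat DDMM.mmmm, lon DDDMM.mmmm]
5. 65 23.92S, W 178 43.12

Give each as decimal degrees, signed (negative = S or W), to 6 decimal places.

1. -83.632950, 0.291833
2. 57.152373, 114.113895
3. 70.680817, 140.939083
4. -30.307480, -117.026947
5. -65.398667, -178.718667

Point 1:
  φ: 83 + 37.977/60 = 83.6329500
  hemisphere S, so the sign is −
  Lon: 17.51′ = 0.291833°; total 0.2918333
  E ⇒ keep positive
Point 2:
  Latitude: degrees = first 2 digits = 57, minutes = 9.1424; 57 + 9.1424/60 = 57.1523733
  N ⇒ keep positive
  λ: split at 3 digits → 114° and 6.8337′; 114 + 6.8337/60 = 114.1138950
  E ⇒ keep positive
Point 3:
  φ: split at 2 digits → 70° and 40.84899′; 70 + 40.84899/60 = 70.6808165
  N ⇒ keep positive
  λ: split at 3 digits → 140° and 56.345′; 140 + 56.345/60 = 140.9390833
  E → positive
Point 4:
  Latitude: split at 2 digits → 30° and 18.4488′; 30 + 18.4488/60 = 30.3074800
  hemisphere S, so the sign is −
  λ: degrees = first 3 digits = 117, minutes = 1.61682; 117 + 1.61682/60 = 117.0269470
  W → negative
Point 5:
  Lat: 65 + 23.92/60 = 65.3986667
  S → negative
  Lon: 43.12′ = 0.718667°; total 178.7186667
  hemisphere W, so the sign is −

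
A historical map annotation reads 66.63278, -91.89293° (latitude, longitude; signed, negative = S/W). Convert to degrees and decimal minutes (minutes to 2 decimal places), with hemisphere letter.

66° 37.97′ N, 91° 53.58′ W

Lat: 66° + 0.632780 × 60 = 66° 37.9668′
Longitude is negative → W; |value| = 91.892930
Longitude: fractional part 0.892930 → 53.5758 minutes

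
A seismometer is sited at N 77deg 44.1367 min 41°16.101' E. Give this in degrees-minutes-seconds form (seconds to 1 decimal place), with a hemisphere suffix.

77°44′8.2″ N, 41°16′6.1″ E

φ: 44.13670′ → 44′ and 0.13670 × 60 = 8.202″
Longitude: 16.10100′ → 16′ and 0.10100 × 60 = 6.060″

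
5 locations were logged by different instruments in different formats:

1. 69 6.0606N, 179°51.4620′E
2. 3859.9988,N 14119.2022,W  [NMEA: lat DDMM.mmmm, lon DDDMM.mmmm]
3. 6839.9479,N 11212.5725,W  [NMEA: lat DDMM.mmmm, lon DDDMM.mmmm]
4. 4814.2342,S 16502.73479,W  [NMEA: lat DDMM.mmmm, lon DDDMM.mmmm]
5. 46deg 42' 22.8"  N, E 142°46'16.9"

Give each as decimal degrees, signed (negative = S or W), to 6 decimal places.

Point 1:
  Latitude: 69 + 6.0606/60 = 69.1010100
  N ⇒ keep positive
  Longitude: 51.462′ = 0.857700°; total 179.8577000
  E → positive
Point 2:
  Latitude: split at 2 digits → 38° and 59.9988′; 38 + 59.9988/60 = 38.9999800
  N ⇒ keep positive
  Longitude: split at 3 digits → 141° and 19.2022′; 141 + 19.2022/60 = 141.3200367
  W ⇒ negate
Point 3:
  Latitude: split at 2 digits → 68° and 39.9479′; 68 + 39.9479/60 = 68.6657983
  N ⇒ keep positive
  λ: degrees = first 3 digits = 112, minutes = 12.5725; 112 + 12.5725/60 = 112.2095417
  W → negative
Point 4:
  φ: degrees = first 2 digits = 48, minutes = 14.2342; 48 + 14.2342/60 = 48.2372367
  S ⇒ negate
  Lon: degrees = first 3 digits = 165, minutes = 2.73479; 165 + 2.73479/60 = 165.0455798
  hemisphere W, so the sign is −
Point 5:
  Lat: 46 + 42/60 + 22.8/3600 = 46.7063333
  N → positive
  Lon: 142° + 46/60 + 16.9/3600 = 142 + 0.766667 + 0.004694 = 142.7713611
  E → positive

1. 69.101010, 179.857700
2. 38.999980, -141.320037
3. 68.665798, -112.209542
4. -48.237237, -165.045580
5. 46.706333, 142.771361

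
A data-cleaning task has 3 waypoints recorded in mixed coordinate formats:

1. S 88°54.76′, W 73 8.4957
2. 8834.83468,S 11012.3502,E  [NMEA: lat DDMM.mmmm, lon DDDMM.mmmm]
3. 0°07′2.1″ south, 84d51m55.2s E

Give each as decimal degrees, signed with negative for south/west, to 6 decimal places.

1. -88.912667, -73.141595
2. -88.580578, 110.205837
3. -0.117250, 84.865333

Point 1:
  Lat: 54.76′ = 0.912667°; total 88.9126667
  S → negative
  λ: 8.4957′ = 0.141595°; total 73.1415950
  hemisphere W, so the sign is −
Point 2:
  Lat: degrees = first 2 digits = 88, minutes = 34.83468; 88 + 34.83468/60 = 88.5805780
  hemisphere S, so the sign is −
  λ: degrees = first 3 digits = 110, minutes = 12.3502; 110 + 12.3502/60 = 110.2058367
  E ⇒ keep positive
Point 3:
  Lat: 0 + 7/60 + 2.1/3600 = 0.1172500
  S ⇒ negate
  Longitude: 51′ + 55.2″ = 51.92000′; 84 + 51.92000/60 = 84.8653333
  E → positive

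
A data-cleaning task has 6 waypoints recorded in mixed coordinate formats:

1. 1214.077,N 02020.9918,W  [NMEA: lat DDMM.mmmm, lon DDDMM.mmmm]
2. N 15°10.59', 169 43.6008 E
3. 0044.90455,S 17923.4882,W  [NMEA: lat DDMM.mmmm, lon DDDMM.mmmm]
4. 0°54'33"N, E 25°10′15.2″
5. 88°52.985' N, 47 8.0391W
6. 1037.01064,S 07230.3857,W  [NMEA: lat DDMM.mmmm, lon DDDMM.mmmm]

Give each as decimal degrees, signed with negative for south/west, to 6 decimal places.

1. 12.234617, -20.349863
2. 15.176500, 169.726680
3. -0.748409, -179.391470
4. 0.909167, 25.170889
5. 88.883083, -47.133985
6. -10.616844, -72.506428

Point 1:
  Lat: split at 2 digits → 12° and 14.077′; 12 + 14.077/60 = 12.2346167
  N → positive
  Lon: degrees = first 3 digits = 20, minutes = 20.9918; 20 + 20.9918/60 = 20.3498633
  W → negative
Point 2:
  Lat: 10.59′ = 0.176500°; total 15.1765000
  N → positive
  Longitude: 169 + 43.6008/60 = 169.7266800
  E ⇒ keep positive
Point 3:
  φ: split at 2 digits → 00° and 44.90455′; 0 + 44.90455/60 = 0.7484092
  S → negative
  Longitude: split at 3 digits → 179° and 23.4882′; 179 + 23.4882/60 = 179.3914700
  W ⇒ negate
Point 4:
  Lat: 0° + 54/60 + 33/3600 = 0 + 0.900000 + 0.009167 = 0.9091667
  N → positive
  Longitude: 25° + 10/60 + 15.2/3600 = 25 + 0.166667 + 0.004222 = 25.1708889
  E ⇒ keep positive
Point 5:
  Lat: 52.985′ = 0.883083°; total 88.8830833
  N → positive
  λ: 47 + 8.0391/60 = 47.1339850
  W ⇒ negate
Point 6:
  Lat: degrees = first 2 digits = 10, minutes = 37.01064; 10 + 37.01064/60 = 10.6168440
  S ⇒ negate
  Longitude: degrees = first 3 digits = 72, minutes = 30.3857; 72 + 30.3857/60 = 72.5064283
  W → negative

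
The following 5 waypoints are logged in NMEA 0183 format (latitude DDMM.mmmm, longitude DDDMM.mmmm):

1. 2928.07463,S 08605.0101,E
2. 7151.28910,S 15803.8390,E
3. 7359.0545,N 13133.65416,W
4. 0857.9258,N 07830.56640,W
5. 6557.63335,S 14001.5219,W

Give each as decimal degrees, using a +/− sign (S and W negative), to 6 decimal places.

Point 1:
  Lat: split at 2 digits → 29° and 28.07463′; 29 + 28.07463/60 = 29.4679105
  S → negative
  Longitude: split at 3 digits → 086° and 5.0101′; 86 + 5.0101/60 = 86.0835017
  E → positive
Point 2:
  φ: split at 2 digits → 71° and 51.2891′; 71 + 51.2891/60 = 71.8548183
  hemisphere S, so the sign is −
  Lon: degrees = first 3 digits = 158, minutes = 3.839; 158 + 3.839/60 = 158.0639833
  E → positive
Point 3:
  φ: split at 2 digits → 73° and 59.0545′; 73 + 59.0545/60 = 73.9842417
  N → positive
  λ: split at 3 digits → 131° and 33.65416′; 131 + 33.65416/60 = 131.5609027
  hemisphere W, so the sign is −
Point 4:
  Latitude: degrees = first 2 digits = 8, minutes = 57.9258; 8 + 57.9258/60 = 8.9654300
  N → positive
  λ: degrees = first 3 digits = 78, minutes = 30.5664; 78 + 30.5664/60 = 78.5094400
  W ⇒ negate
Point 5:
  φ: degrees = first 2 digits = 65, minutes = 57.63335; 65 + 57.63335/60 = 65.9605558
  S ⇒ negate
  Longitude: split at 3 digits → 140° and 1.5219′; 140 + 1.5219/60 = 140.0253650
  W ⇒ negate

1. -29.467911, 86.083502
2. -71.854818, 158.063983
3. 73.984242, -131.560903
4. 8.965430, -78.509440
5. -65.960556, -140.025365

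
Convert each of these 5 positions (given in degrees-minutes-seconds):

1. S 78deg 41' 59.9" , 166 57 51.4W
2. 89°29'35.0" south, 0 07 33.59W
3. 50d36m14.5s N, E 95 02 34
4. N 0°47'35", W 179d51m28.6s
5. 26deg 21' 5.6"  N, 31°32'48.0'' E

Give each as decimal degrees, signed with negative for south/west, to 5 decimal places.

1. -78.69997, -166.96428
2. -89.49306, -0.12600
3. 50.60403, 95.04278
4. 0.79306, -179.85794
5. 26.35156, 31.54667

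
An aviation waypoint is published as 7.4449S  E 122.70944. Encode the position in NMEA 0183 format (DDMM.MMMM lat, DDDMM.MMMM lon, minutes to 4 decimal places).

0726.6940,S / 12242.5664,E

φ: 7° + 0.444900 × 60 = 7° 26.694000′
Lon: minutes = (122.709440 − 122) × 60 = 42.566400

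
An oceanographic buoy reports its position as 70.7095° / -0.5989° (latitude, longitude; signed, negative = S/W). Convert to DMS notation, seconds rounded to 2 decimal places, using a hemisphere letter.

φ: whole degrees 70; 42.57000′ → 42′ and 34.2000″
Longitude is negative → W; |value| = 0.598900
λ: 0.598900° → 35.93400′; 0.93400 × 60 = 56.0400″

70°42′34.20″ N, 0°35′56.04″ W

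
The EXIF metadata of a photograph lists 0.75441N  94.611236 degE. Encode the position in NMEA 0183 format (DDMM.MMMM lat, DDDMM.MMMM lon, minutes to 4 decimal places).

φ: minutes = (0.754410 − 0) × 60 = 45.264600
Longitude: 94° + 0.611236 × 60 = 94° 36.674160′

0045.2646,N / 09436.6742,E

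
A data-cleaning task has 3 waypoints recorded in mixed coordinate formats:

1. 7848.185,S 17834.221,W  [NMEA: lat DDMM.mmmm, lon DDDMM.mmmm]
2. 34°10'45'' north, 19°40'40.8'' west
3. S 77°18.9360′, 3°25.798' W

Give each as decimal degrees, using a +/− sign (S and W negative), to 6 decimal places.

Point 1:
  Latitude: split at 2 digits → 78° and 48.185′; 78 + 48.185/60 = 78.8030833
  S ⇒ negate
  Lon: split at 3 digits → 178° and 34.221′; 178 + 34.221/60 = 178.5703500
  W ⇒ negate
Point 2:
  φ: 10′ + 45″ = 10.75000′; 34 + 10.75000/60 = 34.1791667
  N ⇒ keep positive
  λ: 40′ + 40.8″ = 40.68000′; 19 + 40.68000/60 = 19.6780000
  W ⇒ negate
Point 3:
  Latitude: 77 + 18.936/60 = 77.3156000
  S → negative
  λ: 25.798′ = 0.429967°; total 3.4299667
  W → negative

1. -78.803083, -178.570350
2. 34.179167, -19.678000
3. -77.315600, -3.429967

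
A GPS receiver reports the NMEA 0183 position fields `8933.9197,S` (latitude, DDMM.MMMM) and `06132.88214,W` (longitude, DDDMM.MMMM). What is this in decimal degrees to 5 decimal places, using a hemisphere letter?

89.56533° S, 61.54804° W

Lat: degrees = first 2 digits = 89, minutes = 33.9197; 89 + 33.9197/60 = 89.565328
λ: degrees = first 3 digits = 61, minutes = 32.88214; 61 + 32.88214/60 = 61.548036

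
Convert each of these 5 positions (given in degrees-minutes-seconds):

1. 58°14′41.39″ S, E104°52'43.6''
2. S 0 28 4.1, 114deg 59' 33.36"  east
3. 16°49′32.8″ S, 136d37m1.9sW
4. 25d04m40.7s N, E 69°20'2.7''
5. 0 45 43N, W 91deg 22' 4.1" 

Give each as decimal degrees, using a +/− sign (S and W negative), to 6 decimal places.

Point 1:
  φ: 58° + 14/60 + 41.39/3600 = 58 + 0.233333 + 0.011497 = 58.2448306
  S ⇒ negate
  Lon: 104° + 52/60 + 43.6/3600 = 104 + 0.866667 + 0.012111 = 104.8787778
  E → positive
Point 2:
  φ: 28′ + 4.1″ = 28.06833′; 0 + 28.06833/60 = 0.4678056
  hemisphere S, so the sign is −
  Lon: 114 + 59/60 + 33.36/3600 = 114.9926000
  E → positive
Point 3:
  Lat: 16 + 49/60 + 32.8/3600 = 16.8257778
  S → negative
  Lon: 136° + 37/60 + 1.9/3600 = 136 + 0.616667 + 0.000528 = 136.6171944
  W ⇒ negate
Point 4:
  Latitude: 25° + 4/60 + 40.7/3600 = 25 + 0.066667 + 0.011306 = 25.0779722
  N → positive
  Lon: 69 + 20/60 + 2.7/3600 = 69.3340833
  E → positive
Point 5:
  Latitude: 0 + 45/60 + 43/3600 = 0.7619444
  N ⇒ keep positive
  Longitude: 91 + 22/60 + 4.1/3600 = 91.3678056
  hemisphere W, so the sign is −

1. -58.244831, 104.878778
2. -0.467806, 114.992600
3. -16.825778, -136.617194
4. 25.077972, 69.334083
5. 0.761944, -91.367806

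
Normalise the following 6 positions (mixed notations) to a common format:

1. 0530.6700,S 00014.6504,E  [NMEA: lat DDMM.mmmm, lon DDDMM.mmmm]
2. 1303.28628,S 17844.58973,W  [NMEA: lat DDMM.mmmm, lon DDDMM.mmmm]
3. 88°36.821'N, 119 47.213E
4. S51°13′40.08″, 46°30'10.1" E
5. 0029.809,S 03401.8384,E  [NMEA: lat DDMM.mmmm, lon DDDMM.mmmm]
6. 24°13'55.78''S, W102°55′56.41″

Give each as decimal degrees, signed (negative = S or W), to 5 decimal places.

Point 1:
  Lat: degrees = first 2 digits = 5, minutes = 30.67; 5 + 30.67/60 = 5.511167
  hemisphere S, so the sign is −
  Longitude: split at 3 digits → 000° and 14.6504′; 0 + 14.6504/60 = 0.244173
  E ⇒ keep positive
Point 2:
  Latitude: degrees = first 2 digits = 13, minutes = 3.28628; 13 + 3.28628/60 = 13.054771
  S ⇒ negate
  λ: split at 3 digits → 178° and 44.58973′; 178 + 44.58973/60 = 178.743162
  hemisphere W, so the sign is −
Point 3:
  Latitude: 88 + 36.821/60 = 88.613683
  N ⇒ keep positive
  Lon: 119 + 47.213/60 = 119.786883
  E ⇒ keep positive
Point 4:
  Latitude: 51 + 13/60 + 40.08/3600 = 51.227800
  hemisphere S, so the sign is −
  λ: 30′ + 10.1″ = 30.16833′; 46 + 30.16833/60 = 46.502806
  E → positive
Point 5:
  Latitude: split at 2 digits → 00° and 29.809′; 0 + 29.809/60 = 0.496817
  hemisphere S, so the sign is −
  Longitude: split at 3 digits → 034° and 1.8384′; 34 + 1.8384/60 = 34.030640
  E → positive
Point 6:
  Latitude: 24° + 13/60 + 55.78/3600 = 24 + 0.216667 + 0.015494 = 24.232161
  S → negative
  Lon: 102° + 55/60 + 56.41/3600 = 102 + 0.916667 + 0.015669 = 102.932336
  W ⇒ negate

1. -5.51117, 0.24417
2. -13.05477, -178.74316
3. 88.61368, 119.78688
4. -51.22780, 46.50281
5. -0.49682, 34.03064
6. -24.23216, -102.93234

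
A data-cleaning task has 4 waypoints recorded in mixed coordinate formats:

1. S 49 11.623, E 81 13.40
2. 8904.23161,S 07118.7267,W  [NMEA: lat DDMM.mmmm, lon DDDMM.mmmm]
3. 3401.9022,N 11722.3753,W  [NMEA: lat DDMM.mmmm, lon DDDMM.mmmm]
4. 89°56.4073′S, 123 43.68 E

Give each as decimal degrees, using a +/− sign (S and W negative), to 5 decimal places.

Point 1:
  φ: 49 + 11.623/60 = 49.193717
  hemisphere S, so the sign is −
  Longitude: 81 + 13.4/60 = 81.223333
  E ⇒ keep positive
Point 2:
  Lat: split at 2 digits → 89° and 4.23161′; 89 + 4.23161/60 = 89.070527
  S ⇒ negate
  Lon: split at 3 digits → 071° and 18.7267′; 71 + 18.7267/60 = 71.312112
  W ⇒ negate
Point 3:
  Latitude: split at 2 digits → 34° and 1.9022′; 34 + 1.9022/60 = 34.031703
  N ⇒ keep positive
  Longitude: degrees = first 3 digits = 117, minutes = 22.3753; 117 + 22.3753/60 = 117.372922
  W → negative
Point 4:
  Latitude: 56.4073′ = 0.940122°; total 89.940122
  S ⇒ negate
  Longitude: 123 + 43.68/60 = 123.728000
  E → positive

1. -49.19372, 81.22333
2. -89.07053, -71.31211
3. 34.03170, -117.37292
4. -89.94012, 123.72800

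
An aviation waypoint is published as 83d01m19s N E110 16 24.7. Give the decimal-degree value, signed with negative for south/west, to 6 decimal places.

φ: 83° + 1/60 + 19/3600 = 83 + 0.016667 + 0.005278 = 83.0219444
N → positive
λ: 110° + 16/60 + 24.7/3600 = 110 + 0.266667 + 0.006861 = 110.2735278
E → positive

83.021944, 110.273528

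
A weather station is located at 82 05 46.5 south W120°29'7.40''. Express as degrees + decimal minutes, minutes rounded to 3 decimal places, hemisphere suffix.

82° 5.775′ S, 120° 29.123′ W

φ: 5 + 46.5/60 = 5.77500′
Longitude: seconds/60 = 0.12333; minutes = 29 + 0.12333 = 29.12333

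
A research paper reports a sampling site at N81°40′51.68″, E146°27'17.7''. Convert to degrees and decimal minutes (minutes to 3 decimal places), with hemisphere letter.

Latitude: seconds/60 = 0.86133; minutes = 40 + 0.86133 = 40.86133
Lon: seconds/60 = 0.29500; minutes = 27 + 0.29500 = 27.29500

81° 40.861′ N, 146° 27.295′ E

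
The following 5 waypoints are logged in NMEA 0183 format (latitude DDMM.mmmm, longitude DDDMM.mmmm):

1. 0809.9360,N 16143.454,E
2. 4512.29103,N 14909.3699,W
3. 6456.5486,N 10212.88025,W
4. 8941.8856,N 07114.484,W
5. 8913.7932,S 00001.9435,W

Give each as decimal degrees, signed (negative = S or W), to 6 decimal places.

1. 8.165600, 161.724233
2. 45.204851, -149.156165
3. 64.942477, -102.214671
4. 89.698093, -71.241400
5. -89.229887, -0.032392

Point 1:
  φ: split at 2 digits → 08° and 9.936′; 8 + 9.936/60 = 8.1656000
  N ⇒ keep positive
  λ: split at 3 digits → 161° and 43.454′; 161 + 43.454/60 = 161.7242333
  E ⇒ keep positive
Point 2:
  φ: split at 2 digits → 45° and 12.29103′; 45 + 12.29103/60 = 45.2048505
  N ⇒ keep positive
  Lon: degrees = first 3 digits = 149, minutes = 9.3699; 149 + 9.3699/60 = 149.1561650
  W ⇒ negate
Point 3:
  Lat: degrees = first 2 digits = 64, minutes = 56.5486; 64 + 56.5486/60 = 64.9424767
  N ⇒ keep positive
  Lon: split at 3 digits → 102° and 12.88025′; 102 + 12.88025/60 = 102.2146708
  W ⇒ negate
Point 4:
  φ: split at 2 digits → 89° and 41.8856′; 89 + 41.8856/60 = 89.6980933
  N ⇒ keep positive
  Lon: split at 3 digits → 071° and 14.484′; 71 + 14.484/60 = 71.2414000
  W → negative
Point 5:
  Lat: degrees = first 2 digits = 89, minutes = 13.7932; 89 + 13.7932/60 = 89.2298867
  S ⇒ negate
  Lon: degrees = first 3 digits = 0, minutes = 1.9435; 0 + 1.9435/60 = 0.0323917
  hemisphere W, so the sign is −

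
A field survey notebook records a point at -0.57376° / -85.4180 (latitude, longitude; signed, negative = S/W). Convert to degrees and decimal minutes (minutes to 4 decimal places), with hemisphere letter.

0° 34.4256′ S, 85° 25.0800′ W

Latitude is negative → S; |value| = 0.573760
Lat: 0° + 0.573760 × 60 = 0° 34.425600′
Longitude is negative → W; |value| = 85.418000
Longitude: 85° + 0.418000 × 60 = 85° 25.080000′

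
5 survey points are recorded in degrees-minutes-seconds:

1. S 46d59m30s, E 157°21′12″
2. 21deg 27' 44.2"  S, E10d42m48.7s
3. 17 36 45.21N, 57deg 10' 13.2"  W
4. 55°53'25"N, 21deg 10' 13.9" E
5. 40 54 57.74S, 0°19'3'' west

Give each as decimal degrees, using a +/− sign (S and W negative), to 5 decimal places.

Point 1:
  Lat: 46 + 59/60 + 30/3600 = 46.991667
  hemisphere S, so the sign is −
  λ: 157° + 21/60 + 12/3600 = 157 + 0.350000 + 0.003333 = 157.353333
  E ⇒ keep positive
Point 2:
  φ: 21 + 27/60 + 44.2/3600 = 21.462278
  S → negative
  Lon: 42′ + 48.7″ = 42.81167′; 10 + 42.81167/60 = 10.713528
  E ⇒ keep positive
Point 3:
  Lat: 17 + 36/60 + 45.21/3600 = 17.612558
  N → positive
  λ: 57° + 10/60 + 13.2/3600 = 57 + 0.166667 + 0.003667 = 57.170333
  hemisphere W, so the sign is −
Point 4:
  φ: 55° + 53/60 + 25/3600 = 55 + 0.883333 + 0.006944 = 55.890278
  N ⇒ keep positive
  Longitude: 21 + 10/60 + 13.9/3600 = 21.170528
  E ⇒ keep positive
Point 5:
  Latitude: 40° + 54/60 + 57.74/3600 = 40 + 0.900000 + 0.016039 = 40.916039
  S → negative
  Lon: 19′ + 3″ = 19.05000′; 0 + 19.05000/60 = 0.317500
  W → negative

1. -46.99167, 157.35333
2. -21.46228, 10.71353
3. 17.61256, -57.17033
4. 55.89028, 21.17053
5. -40.91604, -0.31750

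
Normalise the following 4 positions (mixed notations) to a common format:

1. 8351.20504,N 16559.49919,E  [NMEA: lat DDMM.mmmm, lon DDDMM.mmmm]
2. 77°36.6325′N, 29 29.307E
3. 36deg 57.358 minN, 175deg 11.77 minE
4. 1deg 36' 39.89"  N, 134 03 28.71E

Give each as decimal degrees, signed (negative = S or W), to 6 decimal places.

1. 83.853417, 165.991653
2. 77.610542, 29.488450
3. 36.955967, 175.196167
4. 1.611081, 134.057975

Point 1:
  Latitude: degrees = first 2 digits = 83, minutes = 51.20504; 83 + 51.20504/60 = 83.8534173
  N → positive
  Lon: degrees = first 3 digits = 165, minutes = 59.49919; 165 + 59.49919/60 = 165.9916532
  E → positive
Point 2:
  φ: 36.6325′ = 0.610542°; total 77.6105417
  N → positive
  Lon: 29 + 29.307/60 = 29.4884500
  E → positive
Point 3:
  φ: 57.358′ = 0.955967°; total 36.9559667
  N → positive
  Lon: 11.77′ = 0.196167°; total 175.1961667
  E → positive
Point 4:
  φ: 1 + 36/60 + 39.89/3600 = 1.6110806
  N ⇒ keep positive
  Longitude: 134° + 3/60 + 28.71/3600 = 134 + 0.050000 + 0.007975 = 134.0579750
  E → positive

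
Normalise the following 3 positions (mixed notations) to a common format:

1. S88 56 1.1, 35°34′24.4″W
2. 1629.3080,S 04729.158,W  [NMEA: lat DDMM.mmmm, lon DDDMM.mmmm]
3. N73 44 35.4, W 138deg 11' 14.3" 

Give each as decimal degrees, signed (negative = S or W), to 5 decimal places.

1. -88.93364, -35.57344
2. -16.48847, -47.48597
3. 73.74317, -138.18731

Point 1:
  Latitude: 56′ + 1.1″ = 56.01833′; 88 + 56.01833/60 = 88.933639
  S ⇒ negate
  λ: 35 + 34/60 + 24.4/3600 = 35.573444
  W ⇒ negate
Point 2:
  φ: split at 2 digits → 16° and 29.308′; 16 + 29.308/60 = 16.488467
  hemisphere S, so the sign is −
  Longitude: split at 3 digits → 047° and 29.158′; 47 + 29.158/60 = 47.485967
  W → negative
Point 3:
  Latitude: 73 + 44/60 + 35.4/3600 = 73.743167
  N ⇒ keep positive
  λ: 11′ + 14.3″ = 11.23833′; 138 + 11.23833/60 = 138.187306
  W → negative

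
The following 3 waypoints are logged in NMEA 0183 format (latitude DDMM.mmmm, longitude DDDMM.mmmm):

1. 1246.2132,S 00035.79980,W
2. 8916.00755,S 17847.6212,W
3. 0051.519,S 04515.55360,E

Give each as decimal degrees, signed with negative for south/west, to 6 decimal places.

1. -12.770220, -0.596663
2. -89.266793, -178.793687
3. -0.858650, 45.259227

Point 1:
  Lat: degrees = first 2 digits = 12, minutes = 46.2132; 12 + 46.2132/60 = 12.7702200
  S ⇒ negate
  Lon: split at 3 digits → 000° and 35.7998′; 0 + 35.7998/60 = 0.5966633
  hemisphere W, so the sign is −
Point 2:
  Lat: split at 2 digits → 89° and 16.00755′; 89 + 16.00755/60 = 89.2667925
  hemisphere S, so the sign is −
  Lon: split at 3 digits → 178° and 47.6212′; 178 + 47.6212/60 = 178.7936867
  W → negative
Point 3:
  Lat: split at 2 digits → 00° and 51.519′; 0 + 51.519/60 = 0.8586500
  hemisphere S, so the sign is −
  λ: degrees = first 3 digits = 45, minutes = 15.5536; 45 + 15.5536/60 = 45.2592267
  E ⇒ keep positive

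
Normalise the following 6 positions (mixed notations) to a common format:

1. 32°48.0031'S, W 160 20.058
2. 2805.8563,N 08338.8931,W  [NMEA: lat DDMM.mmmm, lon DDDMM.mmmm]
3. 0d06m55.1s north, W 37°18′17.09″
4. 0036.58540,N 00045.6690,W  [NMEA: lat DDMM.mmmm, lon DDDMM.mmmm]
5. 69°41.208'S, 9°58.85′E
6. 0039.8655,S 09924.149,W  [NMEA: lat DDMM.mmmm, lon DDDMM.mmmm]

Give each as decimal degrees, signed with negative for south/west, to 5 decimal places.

Point 1:
  Lat: 32 + 48.0031/60 = 32.800052
  hemisphere S, so the sign is −
  Lon: 20.058′ = 0.334300°; total 160.334300
  W ⇒ negate
Point 2:
  φ: degrees = first 2 digits = 28, minutes = 5.8563; 28 + 5.8563/60 = 28.097605
  N ⇒ keep positive
  λ: degrees = first 3 digits = 83, minutes = 38.8931; 83 + 38.8931/60 = 83.648218
  W ⇒ negate
Point 3:
  Lat: 0 + 6/60 + 55.1/3600 = 0.115306
  N ⇒ keep positive
  Longitude: 18′ + 17.09″ = 18.28483′; 37 + 18.28483/60 = 37.304747
  hemisphere W, so the sign is −
Point 4:
  Lat: degrees = first 2 digits = 0, minutes = 36.5854; 0 + 36.5854/60 = 0.609757
  N → positive
  Longitude: degrees = first 3 digits = 0, minutes = 45.669; 0 + 45.669/60 = 0.761150
  W → negative
Point 5:
  Lat: 69 + 41.208/60 = 69.686800
  S → negative
  Longitude: 9 + 58.85/60 = 9.980833
  E ⇒ keep positive
Point 6:
  Latitude: degrees = first 2 digits = 0, minutes = 39.8655; 0 + 39.8655/60 = 0.664425
  S → negative
  Lon: degrees = first 3 digits = 99, minutes = 24.149; 99 + 24.149/60 = 99.402483
  W → negative

1. -32.80005, -160.33430
2. 28.09761, -83.64822
3. 0.11531, -37.30475
4. 0.60976, -0.76115
5. -69.68680, 9.98083
6. -0.66443, -99.40248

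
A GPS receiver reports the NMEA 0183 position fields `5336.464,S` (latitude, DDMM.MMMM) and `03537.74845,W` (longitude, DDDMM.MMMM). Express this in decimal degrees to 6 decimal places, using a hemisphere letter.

53.607733° S, 35.629141° W

φ: split at 2 digits → 53° and 36.464′; 53 + 36.464/60 = 53.6077333
Lon: degrees = first 3 digits = 35, minutes = 37.74845; 35 + 37.74845/60 = 35.6291408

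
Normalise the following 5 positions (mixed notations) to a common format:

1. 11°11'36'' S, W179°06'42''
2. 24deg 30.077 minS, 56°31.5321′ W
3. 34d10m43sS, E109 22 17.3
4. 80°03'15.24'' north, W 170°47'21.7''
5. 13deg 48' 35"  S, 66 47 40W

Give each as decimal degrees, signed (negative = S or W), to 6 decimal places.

Point 1:
  Lat: 11′ + 36″ = 11.60000′; 11 + 11.60000/60 = 11.1933333
  S → negative
  λ: 179 + 6/60 + 42/3600 = 179.1116667
  hemisphere W, so the sign is −
Point 2:
  φ: 30.077′ = 0.501283°; total 24.5012833
  S ⇒ negate
  Longitude: 31.5321′ = 0.525535°; total 56.5255350
  hemisphere W, so the sign is −
Point 3:
  Lat: 34° + 10/60 + 43/3600 = 34 + 0.166667 + 0.011944 = 34.1786111
  S ⇒ negate
  Longitude: 109° + 22/60 + 17.3/3600 = 109 + 0.366667 + 0.004806 = 109.3714722
  E ⇒ keep positive
Point 4:
  φ: 80° + 3/60 + 15.24/3600 = 80 + 0.050000 + 0.004233 = 80.0542333
  N → positive
  Longitude: 170° + 47/60 + 21.7/3600 = 170 + 0.783333 + 0.006028 = 170.7893611
  W ⇒ negate
Point 5:
  Lat: 13 + 48/60 + 35/3600 = 13.8097222
  hemisphere S, so the sign is −
  λ: 66 + 47/60 + 40/3600 = 66.7944444
  hemisphere W, so the sign is −

1. -11.193333, -179.111667
2. -24.501283, -56.525535
3. -34.178611, 109.371472
4. 80.054233, -170.789361
5. -13.809722, -66.794444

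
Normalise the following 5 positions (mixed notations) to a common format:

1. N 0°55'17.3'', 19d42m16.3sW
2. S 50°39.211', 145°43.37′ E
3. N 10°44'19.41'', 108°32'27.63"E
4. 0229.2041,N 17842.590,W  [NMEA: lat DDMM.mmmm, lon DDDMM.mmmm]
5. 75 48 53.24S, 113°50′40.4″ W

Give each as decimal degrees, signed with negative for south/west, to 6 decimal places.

Point 1:
  φ: 0° + 55/60 + 17.3/3600 = 0 + 0.916667 + 0.004806 = 0.9214722
  N ⇒ keep positive
  Lon: 42′ + 16.3″ = 42.27167′; 19 + 42.27167/60 = 19.7045278
  W ⇒ negate
Point 2:
  φ: 50 + 39.211/60 = 50.6535167
  hemisphere S, so the sign is −
  λ: 145 + 43.37/60 = 145.7228333
  E → positive
Point 3:
  Latitude: 10° + 44/60 + 19.41/3600 = 10 + 0.733333 + 0.005392 = 10.7387250
  N → positive
  λ: 32′ + 27.63″ = 32.46050′; 108 + 32.46050/60 = 108.5410083
  E ⇒ keep positive
Point 4:
  Lat: split at 2 digits → 02° and 29.2041′; 2 + 29.2041/60 = 2.4867350
  N ⇒ keep positive
  Longitude: split at 3 digits → 178° and 42.59′; 178 + 42.59/60 = 178.7098333
  W ⇒ negate
Point 5:
  Lat: 75 + 48/60 + 53.24/3600 = 75.8147889
  S → negative
  Longitude: 50′ + 40.4″ = 50.67333′; 113 + 50.67333/60 = 113.8445556
  W ⇒ negate

1. 0.921472, -19.704528
2. -50.653517, 145.722833
3. 10.738725, 108.541008
4. 2.486735, -178.709833
5. -75.814789, -113.844556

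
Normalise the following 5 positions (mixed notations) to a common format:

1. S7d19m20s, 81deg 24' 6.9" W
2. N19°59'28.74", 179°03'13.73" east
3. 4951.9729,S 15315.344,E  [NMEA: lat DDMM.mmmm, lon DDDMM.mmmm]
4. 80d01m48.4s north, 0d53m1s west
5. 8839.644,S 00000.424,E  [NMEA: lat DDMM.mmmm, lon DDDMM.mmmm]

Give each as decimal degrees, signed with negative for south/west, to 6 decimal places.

Point 1:
  Latitude: 19′ + 20″ = 19.33333′; 7 + 19.33333/60 = 7.3222222
  S ⇒ negate
  Lon: 81 + 24/60 + 6.9/3600 = 81.4019167
  W ⇒ negate
Point 2:
  φ: 19 + 59/60 + 28.74/3600 = 19.9913167
  N ⇒ keep positive
  Lon: 179° + 3/60 + 13.73/3600 = 179 + 0.050000 + 0.003814 = 179.0538139
  E → positive
Point 3:
  Latitude: split at 2 digits → 49° and 51.9729′; 49 + 51.9729/60 = 49.8662150
  S ⇒ negate
  λ: split at 3 digits → 153° and 15.344′; 153 + 15.344/60 = 153.2557333
  E → positive
Point 4:
  Latitude: 80° + 1/60 + 48.4/3600 = 80 + 0.016667 + 0.013444 = 80.0301111
  N → positive
  Lon: 0° + 53/60 + 1/3600 = 0 + 0.883333 + 0.000278 = 0.8836111
  W → negative
Point 5:
  Lat: split at 2 digits → 88° and 39.644′; 88 + 39.644/60 = 88.6607333
  hemisphere S, so the sign is −
  Longitude: degrees = first 3 digits = 0, minutes = 0.424; 0 + 0.424/60 = 0.0070667
  E → positive

1. -7.322222, -81.401917
2. 19.991317, 179.053814
3. -49.866215, 153.255733
4. 80.030111, -0.883611
5. -88.660733, 0.007067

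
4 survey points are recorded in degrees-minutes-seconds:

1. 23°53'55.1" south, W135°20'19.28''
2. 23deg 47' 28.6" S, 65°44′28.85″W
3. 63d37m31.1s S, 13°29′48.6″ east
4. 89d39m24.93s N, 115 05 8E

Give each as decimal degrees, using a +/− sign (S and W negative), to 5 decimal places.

Point 1:
  Lat: 23 + 53/60 + 55.1/3600 = 23.898639
  S → negative
  Longitude: 135° + 20/60 + 19.28/3600 = 135 + 0.333333 + 0.005356 = 135.338689
  hemisphere W, so the sign is −
Point 2:
  φ: 47′ + 28.6″ = 47.47667′; 23 + 47.47667/60 = 23.791278
  hemisphere S, so the sign is −
  λ: 44′ + 28.85″ = 44.48083′; 65 + 44.48083/60 = 65.741347
  hemisphere W, so the sign is −
Point 3:
  φ: 63 + 37/60 + 31.1/3600 = 63.625306
  S ⇒ negate
  λ: 13 + 29/60 + 48.6/3600 = 13.496833
  E → positive
Point 4:
  Latitude: 89° + 39/60 + 24.93/3600 = 89 + 0.650000 + 0.006925 = 89.656925
  N ⇒ keep positive
  Lon: 5′ + 8″ = 5.13333′; 115 + 5.13333/60 = 115.085556
  E ⇒ keep positive

1. -23.89864, -135.33869
2. -23.79128, -65.74135
3. -63.62531, 13.49683
4. 89.65693, 115.08556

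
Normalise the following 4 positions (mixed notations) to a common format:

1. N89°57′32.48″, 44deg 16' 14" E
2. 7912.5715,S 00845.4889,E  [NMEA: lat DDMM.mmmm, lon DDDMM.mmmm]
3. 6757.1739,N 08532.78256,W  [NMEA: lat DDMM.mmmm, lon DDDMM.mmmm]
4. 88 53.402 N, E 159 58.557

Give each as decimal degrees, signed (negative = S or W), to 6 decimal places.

Point 1:
  Lat: 57′ + 32.48″ = 57.54133′; 89 + 57.54133/60 = 89.9590222
  N ⇒ keep positive
  λ: 44 + 16/60 + 14/3600 = 44.2705556
  E → positive
Point 2:
  Latitude: degrees = first 2 digits = 79, minutes = 12.5715; 79 + 12.5715/60 = 79.2095250
  S ⇒ negate
  Lon: split at 3 digits → 008° and 45.4889′; 8 + 45.4889/60 = 8.7581483
  E ⇒ keep positive
Point 3:
  Latitude: split at 2 digits → 67° and 57.1739′; 67 + 57.1739/60 = 67.9528983
  N ⇒ keep positive
  Lon: degrees = first 3 digits = 85, minutes = 32.78256; 85 + 32.78256/60 = 85.5463760
  W ⇒ negate
Point 4:
  φ: 53.402′ = 0.890033°; total 88.8900333
  N ⇒ keep positive
  Lon: 159 + 58.557/60 = 159.9759500
  E → positive

1. 89.959022, 44.270556
2. -79.209525, 8.758148
3. 67.952898, -85.546376
4. 88.890033, 159.975950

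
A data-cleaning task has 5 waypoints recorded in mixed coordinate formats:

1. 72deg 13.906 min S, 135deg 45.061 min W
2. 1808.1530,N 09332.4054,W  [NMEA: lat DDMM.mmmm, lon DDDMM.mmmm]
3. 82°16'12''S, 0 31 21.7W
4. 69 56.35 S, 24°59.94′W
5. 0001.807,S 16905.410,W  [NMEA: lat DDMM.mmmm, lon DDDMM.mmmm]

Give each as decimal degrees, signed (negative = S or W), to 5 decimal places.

1. -72.23177, -135.75102
2. 18.13588, -93.54009
3. -82.27000, -0.52269
4. -69.93917, -24.99900
5. -0.03012, -169.09017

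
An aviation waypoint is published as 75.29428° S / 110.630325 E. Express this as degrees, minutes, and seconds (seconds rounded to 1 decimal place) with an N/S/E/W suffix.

75°17′39.4″ S, 110°37′49.2″ E

φ: whole degrees 75; 17.65680′ → 17′ and 39.408″
Lon: whole degrees 110; 37.81950′ → 37′ and 49.170″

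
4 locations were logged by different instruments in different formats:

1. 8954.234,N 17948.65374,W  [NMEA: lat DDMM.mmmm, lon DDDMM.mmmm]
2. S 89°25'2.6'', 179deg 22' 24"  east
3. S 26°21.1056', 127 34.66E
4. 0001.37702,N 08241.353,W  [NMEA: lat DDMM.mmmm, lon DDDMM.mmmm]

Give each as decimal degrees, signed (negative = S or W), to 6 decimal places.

Point 1:
  Latitude: degrees = first 2 digits = 89, minutes = 54.234; 89 + 54.234/60 = 89.9039000
  N → positive
  Lon: split at 3 digits → 179° and 48.65374′; 179 + 48.65374/60 = 179.8108957
  W ⇒ negate
Point 2:
  Lat: 89 + 25/60 + 2.6/3600 = 89.4173889
  hemisphere S, so the sign is −
  Lon: 179 + 22/60 + 24/3600 = 179.3733333
  E → positive
Point 3:
  Lat: 21.1056′ = 0.351760°; total 26.3517600
  S ⇒ negate
  λ: 34.66′ = 0.577667°; total 127.5776667
  E ⇒ keep positive
Point 4:
  φ: degrees = first 2 digits = 0, minutes = 1.37702; 0 + 1.37702/60 = 0.0229503
  N ⇒ keep positive
  λ: split at 3 digits → 082° and 41.353′; 82 + 41.353/60 = 82.6892167
  W → negative

1. 89.903900, -179.810896
2. -89.417389, 179.373333
3. -26.351760, 127.577667
4. 0.022950, -82.689217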